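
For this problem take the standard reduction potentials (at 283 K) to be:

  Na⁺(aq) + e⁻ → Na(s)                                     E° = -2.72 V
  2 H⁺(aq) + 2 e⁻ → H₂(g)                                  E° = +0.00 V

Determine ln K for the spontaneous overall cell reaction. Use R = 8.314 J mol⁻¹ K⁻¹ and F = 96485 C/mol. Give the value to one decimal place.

223.1

Cathode: H⁺/H₂; anode: Na⁺/Na. E°cell = (+0.00) − (-2.72) = +2.72 V, with n = 2.
ΔG° = −nFE° = −RT ln K, so ln K = nFE°/(RT) = (2)(96485)(+2.72) / ((8.314)(283)) = 223.081.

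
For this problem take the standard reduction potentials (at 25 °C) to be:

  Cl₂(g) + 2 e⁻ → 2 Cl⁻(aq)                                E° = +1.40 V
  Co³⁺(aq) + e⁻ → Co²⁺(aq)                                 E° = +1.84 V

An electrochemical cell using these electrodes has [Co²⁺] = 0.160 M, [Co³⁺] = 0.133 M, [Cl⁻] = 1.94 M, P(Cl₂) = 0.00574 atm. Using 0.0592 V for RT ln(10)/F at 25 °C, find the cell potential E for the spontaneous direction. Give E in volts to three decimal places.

Co³⁺/Co²⁺ is the cathode (higher E°), Cl₂/Cl⁻ the anode: E°cell = +1.84 − (+1.40) = +0.44 V, n = 2.
Overall: 2 Co³⁺(aq) + 2 Cl⁻(aq) → 2 Co²⁺(aq) + Cl₂(g)
Q = [Co²⁺]^2·P(Cl₂) / ([Co³⁺]^2·[Cl⁻]^2); log Q = -2.656.
E = E° − (0.0592/n) log Q = +0.44 − (0.0592/2)(-2.656) = +0.519 V.

+0.519 V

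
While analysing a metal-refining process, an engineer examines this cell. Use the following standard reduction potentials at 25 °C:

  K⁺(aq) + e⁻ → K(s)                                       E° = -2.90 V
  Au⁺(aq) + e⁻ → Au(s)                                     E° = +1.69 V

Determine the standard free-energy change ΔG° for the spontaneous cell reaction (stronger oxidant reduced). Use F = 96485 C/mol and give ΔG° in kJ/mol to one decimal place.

Au⁺/Au (E° = +1.69 V) is the cathode; K⁺/K (E° = -2.90 V) is the anode, so E°cell = +4.59 V.
Balancing electrons gives n = 1 (lcm of 1 and 1).
ΔG° = −nFE° = −(1)(96485)(+4.59) = -442,866 J = -442.9 kJ/mol.

-442.9 kJ/mol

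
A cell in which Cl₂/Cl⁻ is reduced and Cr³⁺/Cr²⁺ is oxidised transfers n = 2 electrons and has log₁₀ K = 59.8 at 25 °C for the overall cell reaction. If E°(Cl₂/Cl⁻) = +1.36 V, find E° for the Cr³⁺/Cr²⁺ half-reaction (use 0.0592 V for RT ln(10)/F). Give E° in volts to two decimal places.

E°cell = (0.0592/n)·log K = (0.0592/2)(59.8) = +1.770 V.
Since Cl₂/Cl⁻ is the cathode and Cr³⁺/Cr²⁺ the anode, E°cell = E°(Cl₂/Cl⁻) − E°(Cr³⁺/Cr²⁺).
So E°(Cr³⁺/Cr²⁺) = E°(Cl₂/Cl⁻) − E°cell = (+1.36) − (+1.770) = -0.41 V.

-0.41 V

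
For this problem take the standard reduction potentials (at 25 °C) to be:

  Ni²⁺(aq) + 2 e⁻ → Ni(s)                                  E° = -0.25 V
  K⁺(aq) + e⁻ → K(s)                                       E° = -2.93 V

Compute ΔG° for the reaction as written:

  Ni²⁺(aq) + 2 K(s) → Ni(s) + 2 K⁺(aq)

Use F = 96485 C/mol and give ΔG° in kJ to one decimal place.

-517.2 kJ

As written, Ni²⁺/Ni is reduced (cathode) and K⁺/K is oxidised (anode), so E°cell = (-0.25) − (-2.93) = +2.68 V.
Balancing electrons gives n = 2.
ΔG° = −nFE° = −(2)(96485)(+2.68) = -517,160 J = -517.2 kJ.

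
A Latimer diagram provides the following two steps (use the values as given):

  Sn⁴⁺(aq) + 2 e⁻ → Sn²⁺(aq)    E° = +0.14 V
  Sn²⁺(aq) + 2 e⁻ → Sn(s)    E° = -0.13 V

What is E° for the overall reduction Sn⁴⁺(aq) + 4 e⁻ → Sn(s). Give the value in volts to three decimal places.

+0.005 V

Standard free energies of sequential steps add: ΔG°₃ = ΔG°₁ + ΔG°₂, so n₃E°₃ = n₁E°₁ + n₂E°₂.
E°₃ = (2×+0.14 + 2×-0.13) / 4 = (+0.020) / 4 = +0.005 V.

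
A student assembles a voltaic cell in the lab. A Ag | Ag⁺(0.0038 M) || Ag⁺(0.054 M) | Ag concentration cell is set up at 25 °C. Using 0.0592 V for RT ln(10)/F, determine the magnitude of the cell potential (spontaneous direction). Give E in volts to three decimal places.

For a concentration cell E°cell = 0. The 0.054 M side is the cathode (reduction is favoured where [Ag⁺] is higher).
With n = 1, E = −(0.0592/1) log([Ag⁺]ₐₙ/[Ag⁺]꜀ₐₜ) = −(0.0592/1) log(0.0038/0.054) = −(0.0592/1)(-1.153) = +0.068 V.

+0.068 V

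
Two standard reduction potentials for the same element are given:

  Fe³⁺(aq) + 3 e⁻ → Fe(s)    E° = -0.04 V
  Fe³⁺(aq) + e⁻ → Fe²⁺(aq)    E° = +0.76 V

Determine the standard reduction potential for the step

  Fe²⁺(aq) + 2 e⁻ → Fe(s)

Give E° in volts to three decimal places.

Sequential free energies add, so n₃E°₃ = n₁E°₁ + n₂E°₂.
With n₃ = 3, and the known step contributing 1×(+0.76) V, the unknown satisfies 2·E° = 3×(-0.04) − 1×(+0.76) = -0.880.
E° = -0.880 / 2 = -0.440 V.

-0.440 V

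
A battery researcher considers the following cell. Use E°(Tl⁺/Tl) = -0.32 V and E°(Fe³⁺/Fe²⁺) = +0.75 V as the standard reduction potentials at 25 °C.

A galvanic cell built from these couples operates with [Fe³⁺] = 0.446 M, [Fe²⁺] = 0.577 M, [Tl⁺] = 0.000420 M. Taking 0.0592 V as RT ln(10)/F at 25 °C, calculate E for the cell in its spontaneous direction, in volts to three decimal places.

+1.263 V

Fe³⁺/Fe²⁺ is the cathode (higher E°), Tl⁺/Tl the anode: E°cell = +0.75 − (-0.32) = +1.07 V, n = 1.
Overall: Fe³⁺(aq) + Tl(s) → Fe²⁺(aq) + Tl⁺(aq)
Q = [Fe²⁺]·[Tl⁺] / ([Fe³⁺]); log Q = -3.265.
E = E° − (0.0592/n) log Q = +1.07 − (0.0592/1)(-3.265) = +1.263 V.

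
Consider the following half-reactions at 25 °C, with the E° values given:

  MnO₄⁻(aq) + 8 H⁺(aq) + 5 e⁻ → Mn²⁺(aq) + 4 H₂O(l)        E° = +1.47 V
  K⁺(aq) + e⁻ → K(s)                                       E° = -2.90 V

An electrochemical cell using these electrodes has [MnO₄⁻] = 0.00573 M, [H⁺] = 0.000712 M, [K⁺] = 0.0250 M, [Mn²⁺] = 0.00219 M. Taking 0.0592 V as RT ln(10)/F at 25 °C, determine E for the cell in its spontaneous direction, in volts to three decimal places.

+4.172 V

MnO₄⁻/Mn²⁺ is the cathode (higher E°), K⁺/K the anode: E°cell = +1.47 − (-2.90) = +4.37 V, n = 5.
Overall: MnO₄⁻(aq) + 8 H⁺(aq) + 5 K(s) → Mn²⁺(aq) + 4 H₂O(l) + 5 K⁺(aq)
Q = [Mn²⁺]·[K⁺]^5 / ([MnO₄⁻]·[H⁺]^8); log Q = 16.752.
E = E° − (0.0592/n) log Q = +4.37 − (0.0592/5)(16.752) = +4.172 V.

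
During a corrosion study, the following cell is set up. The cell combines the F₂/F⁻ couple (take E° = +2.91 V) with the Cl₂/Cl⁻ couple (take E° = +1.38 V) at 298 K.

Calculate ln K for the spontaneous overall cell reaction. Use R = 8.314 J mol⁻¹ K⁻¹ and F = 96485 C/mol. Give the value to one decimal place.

119.2

Cathode: F₂/F⁻; anode: Cl₂/Cl⁻. E°cell = (+2.91) − (+1.38) = +1.53 V, with n = 2.
ΔG° = −nFE° = −RT ln K, so ln K = nFE°/(RT) = (2)(96485)(+1.53) / ((8.314)(298)) = 119.167.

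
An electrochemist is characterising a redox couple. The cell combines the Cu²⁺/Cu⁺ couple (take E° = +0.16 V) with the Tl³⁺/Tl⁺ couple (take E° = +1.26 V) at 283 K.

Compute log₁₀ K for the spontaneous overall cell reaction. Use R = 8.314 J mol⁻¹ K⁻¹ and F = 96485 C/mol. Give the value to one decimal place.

39.2

Cathode: Tl³⁺/Tl⁺; anode: Cu²⁺/Cu⁺. E°cell = (+1.26) − (+0.16) = +1.10 V, with n = 2.
ΔG° = −nFE° = −RT ln K, so ln K = nFE°/(RT) = (2)(96485)(+1.10) / ((8.314)(283)) = 90.217.
log₁₀ K = 90.217 / ln 10 = 39.2.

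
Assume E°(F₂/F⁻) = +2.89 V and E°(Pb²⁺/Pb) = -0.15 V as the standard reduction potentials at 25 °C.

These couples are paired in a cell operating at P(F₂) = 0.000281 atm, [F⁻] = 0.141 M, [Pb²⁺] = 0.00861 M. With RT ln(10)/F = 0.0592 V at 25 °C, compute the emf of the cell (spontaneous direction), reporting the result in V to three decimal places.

F₂/F⁻ is the cathode (higher E°), Pb²⁺/Pb the anode: E°cell = +2.89 − (-0.15) = +3.04 V, n = 2.
Overall: F₂(g) + Pb(s) → 2 F⁻(aq) + Pb²⁺(aq)
Q = [F⁻]^2·[Pb²⁺] / (P(F₂)); log Q = -0.215.
E = E° − (0.0592/n) log Q = +3.04 − (0.0592/2)(-0.215) = +3.046 V.

+3.046 V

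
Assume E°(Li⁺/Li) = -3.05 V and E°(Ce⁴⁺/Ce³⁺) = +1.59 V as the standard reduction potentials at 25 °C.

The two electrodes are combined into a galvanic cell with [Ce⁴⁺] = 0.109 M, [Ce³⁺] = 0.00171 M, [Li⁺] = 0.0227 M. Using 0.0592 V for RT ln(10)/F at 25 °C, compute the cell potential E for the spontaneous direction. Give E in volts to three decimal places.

Ce⁴⁺/Ce³⁺ is the cathode (higher E°), Li⁺/Li the anode: E°cell = +1.59 − (-3.05) = +4.64 V, n = 1.
Overall: Ce⁴⁺(aq) + Li(s) → Ce³⁺(aq) + Li⁺(aq)
Q = [Ce³⁺]·[Li⁺] / ([Ce⁴⁺]); log Q = -3.448.
E = E° − (0.0592/n) log Q = +4.64 − (0.0592/1)(-3.448) = +4.844 V.

+4.844 V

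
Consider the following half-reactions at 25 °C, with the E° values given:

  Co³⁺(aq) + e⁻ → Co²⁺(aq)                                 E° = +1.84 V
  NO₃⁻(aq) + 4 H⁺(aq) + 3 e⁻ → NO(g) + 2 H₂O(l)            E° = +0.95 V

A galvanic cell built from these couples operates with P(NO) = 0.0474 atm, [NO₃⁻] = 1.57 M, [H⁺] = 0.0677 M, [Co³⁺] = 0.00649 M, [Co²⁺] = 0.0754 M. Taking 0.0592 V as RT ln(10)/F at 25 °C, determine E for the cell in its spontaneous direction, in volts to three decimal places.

Co³⁺/Co²⁺ is the cathode (higher E°), NO₃⁻/NO the anode: E°cell = +1.84 − (+0.95) = +0.89 V, n = 3.
Overall: 3 Co³⁺(aq) + NO(g) + 2 H₂O(l) → 3 Co²⁺(aq) + NO₃⁻(aq) + 4 H⁺(aq)
Q = [Co²⁺]^3·[NO₃⁻]·[H⁺]^4 / ([Co³⁺]^3·P(NO)); log Q = 0.038.
E = E° − (0.0592/n) log Q = +0.89 − (0.0592/3)(0.038) = +0.889 V.

+0.889 V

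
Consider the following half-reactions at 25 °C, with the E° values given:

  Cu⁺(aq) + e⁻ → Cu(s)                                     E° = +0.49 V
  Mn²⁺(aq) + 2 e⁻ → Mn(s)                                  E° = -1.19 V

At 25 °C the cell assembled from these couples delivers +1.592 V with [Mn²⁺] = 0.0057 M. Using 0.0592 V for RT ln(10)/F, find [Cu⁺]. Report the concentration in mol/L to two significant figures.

Cu⁺/Cu is the cathode, Mn²⁺/Mn the anode: E°cell = +1.68 V, n = 2.
Overall reaction: 2 Cu⁺(aq) + Mn(s) → 2 Cu(s) + Mn²⁺(aq); Q = [Mn²⁺]^1/[Cu⁺]^2.
From E = E° − (0.0592/n) log Q: log Q = (E° − E)·n/0.0592 = (+1.68 − (+1.592))·2/0.0592 = 2.9730.
So 2·log[Cu⁺] = 1·log(0.0057) − log Q = -2.2441 − (2.9730) = -5.2171; log[Cu⁺] = -5.2171 / 2 = -2.6086; [Cu⁺] = 10^(-2.6086) ≈ 0.0025 M.

0.0025 M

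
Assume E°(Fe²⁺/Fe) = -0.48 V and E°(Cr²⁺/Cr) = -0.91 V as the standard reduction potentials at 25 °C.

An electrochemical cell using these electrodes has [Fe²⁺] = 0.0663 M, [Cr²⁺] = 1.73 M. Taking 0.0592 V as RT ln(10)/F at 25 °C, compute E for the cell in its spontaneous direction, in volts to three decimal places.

Fe²⁺/Fe is the cathode (higher E°), Cr²⁺/Cr the anode: E°cell = -0.48 − (-0.91) = +0.43 V, n = 2.
Overall: Fe²⁺(aq) + Cr(s) → Fe(s) + Cr²⁺(aq)
Q = [Cr²⁺] / ([Fe²⁺]); log Q = 1.417.
E = E° − (0.0592/n) log Q = +0.43 − (0.0592/2)(1.417) = +0.388 V.

+0.388 V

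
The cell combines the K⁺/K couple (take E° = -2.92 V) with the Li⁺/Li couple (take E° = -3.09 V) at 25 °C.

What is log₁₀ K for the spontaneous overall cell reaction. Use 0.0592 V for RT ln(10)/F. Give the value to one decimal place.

Cathode: K⁺/K; anode: Li⁺/Li. E°cell = +0.17 V, n = 1.
log K = nE°cell / 0.0592 = (1)(+0.17) / 0.0592 = 2.9.

2.9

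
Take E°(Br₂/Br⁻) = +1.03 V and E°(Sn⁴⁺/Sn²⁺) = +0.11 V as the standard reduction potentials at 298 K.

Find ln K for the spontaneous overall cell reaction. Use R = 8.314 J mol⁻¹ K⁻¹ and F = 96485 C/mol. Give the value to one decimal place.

71.7

Cathode: Br₂/Br⁻; anode: Sn⁴⁺/Sn²⁺. E°cell = (+1.03) − (+0.11) = +0.92 V, with n = 2.
ΔG° = −nFE° = −RT ln K, so ln K = nFE°/(RT) = (2)(96485)(+0.92) / ((8.314)(298)) = 71.656.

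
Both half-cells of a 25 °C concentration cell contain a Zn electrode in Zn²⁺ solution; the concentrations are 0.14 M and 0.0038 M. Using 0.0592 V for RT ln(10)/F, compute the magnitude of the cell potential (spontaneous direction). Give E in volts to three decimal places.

For a concentration cell E°cell = 0. The 0.14 M side is the cathode (reduction is favoured where [Zn²⁺] is higher).
With n = 2, E = −(0.0592/2) log([Zn²⁺]ₐₙ/[Zn²⁺]꜀ₐₜ) = −(0.0592/2) log(0.0038/0.14) = −(0.0592/2)(-1.566) = +0.046 V.

+0.046 V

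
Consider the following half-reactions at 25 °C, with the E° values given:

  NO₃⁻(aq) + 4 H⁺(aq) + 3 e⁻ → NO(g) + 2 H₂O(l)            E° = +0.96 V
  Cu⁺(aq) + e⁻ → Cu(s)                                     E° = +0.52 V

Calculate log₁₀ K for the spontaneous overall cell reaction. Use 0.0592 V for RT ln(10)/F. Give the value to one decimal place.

22.3

Cathode: NO₃⁻/NO; anode: Cu⁺/Cu. E°cell = +0.44 V, n = 3.
log K = nE°cell / 0.0592 = (3)(+0.44) / 0.0592 = 22.3.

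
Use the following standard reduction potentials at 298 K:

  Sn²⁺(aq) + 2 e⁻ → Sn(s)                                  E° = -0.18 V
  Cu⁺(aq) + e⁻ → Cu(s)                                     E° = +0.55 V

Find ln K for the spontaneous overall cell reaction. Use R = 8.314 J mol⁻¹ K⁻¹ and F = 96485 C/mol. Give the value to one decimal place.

Cathode: Cu⁺/Cu; anode: Sn²⁺/Sn. E°cell = (+0.55) − (-0.18) = +0.73 V, with n = 2.
ΔG° = −nFE° = −RT ln K, so ln K = nFE°/(RT) = (2)(96485)(+0.73) / ((8.314)(298)) = 56.857.

56.9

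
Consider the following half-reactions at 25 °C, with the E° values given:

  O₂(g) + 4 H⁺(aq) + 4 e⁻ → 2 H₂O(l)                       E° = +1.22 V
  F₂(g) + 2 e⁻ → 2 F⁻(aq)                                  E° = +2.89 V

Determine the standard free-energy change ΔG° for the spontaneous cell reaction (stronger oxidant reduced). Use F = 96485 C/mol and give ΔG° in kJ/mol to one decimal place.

F₂/F⁻ (E° = +2.89 V) is the cathode; O₂/H₂O (E° = +1.22 V) is the anode, so E°cell = +1.67 V.
Balancing electrons gives n = 4 (lcm of 2 and 4).
ΔG° = −nFE° = −(4)(96485)(+1.67) = -644,520 J = -644.5 kJ/mol.

-644.5 kJ/mol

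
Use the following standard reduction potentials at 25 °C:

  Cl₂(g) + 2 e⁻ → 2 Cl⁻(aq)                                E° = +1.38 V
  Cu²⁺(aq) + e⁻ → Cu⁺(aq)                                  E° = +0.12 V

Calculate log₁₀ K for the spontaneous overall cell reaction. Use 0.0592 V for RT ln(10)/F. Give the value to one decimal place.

42.6

Cathode: Cl₂/Cl⁻; anode: Cu²⁺/Cu⁺. E°cell = +1.26 V, n = 2.
log K = nE°cell / 0.0592 = (2)(+1.26) / 0.0592 = 42.6.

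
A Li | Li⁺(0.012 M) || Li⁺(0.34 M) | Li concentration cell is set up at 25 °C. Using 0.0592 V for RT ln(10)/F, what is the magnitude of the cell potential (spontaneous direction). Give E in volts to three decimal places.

+0.086 V

For a concentration cell E°cell = 0. The 0.34 M side is the cathode (reduction is favoured where [Li⁺] is higher).
With n = 1, E = −(0.0592/1) log([Li⁺]ₐₙ/[Li⁺]꜀ₐₜ) = −(0.0592/1) log(0.012/0.34) = −(0.0592/1)(-1.452) = +0.086 V.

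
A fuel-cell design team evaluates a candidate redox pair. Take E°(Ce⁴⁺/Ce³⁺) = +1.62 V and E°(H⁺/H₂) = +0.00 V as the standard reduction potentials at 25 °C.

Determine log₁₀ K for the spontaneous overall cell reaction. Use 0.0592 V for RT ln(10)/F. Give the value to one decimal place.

Cathode: Ce⁴⁺/Ce³⁺; anode: H⁺/H₂. E°cell = +1.62 V, n = 2.
log K = nE°cell / 0.0592 = (2)(+1.62) / 0.0592 = 54.7.

54.7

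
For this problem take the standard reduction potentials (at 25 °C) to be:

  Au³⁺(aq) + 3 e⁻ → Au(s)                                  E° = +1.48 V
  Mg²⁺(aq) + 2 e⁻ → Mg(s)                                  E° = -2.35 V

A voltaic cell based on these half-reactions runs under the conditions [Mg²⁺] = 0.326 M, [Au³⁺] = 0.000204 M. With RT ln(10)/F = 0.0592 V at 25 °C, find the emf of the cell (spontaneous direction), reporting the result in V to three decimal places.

+3.772 V

Au³⁺/Au is the cathode (higher E°), Mg²⁺/Mg the anode: E°cell = +1.48 − (-2.35) = +3.83 V, n = 6.
Overall: 2 Au³⁺(aq) + 3 Mg(s) → 2 Au(s) + 3 Mg²⁺(aq)
Q = [Mg²⁺]^3 / ([Au³⁺]^2); log Q = 5.920.
E = E° − (0.0592/n) log Q = +3.83 − (0.0592/6)(5.920) = +3.772 V.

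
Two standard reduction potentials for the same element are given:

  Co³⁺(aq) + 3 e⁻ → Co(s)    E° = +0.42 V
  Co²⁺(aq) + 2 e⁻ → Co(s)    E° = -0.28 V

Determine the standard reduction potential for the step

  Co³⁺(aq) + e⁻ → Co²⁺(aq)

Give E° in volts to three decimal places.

Sequential free energies add, so n₃E°₃ = n₁E°₁ + n₂E°₂.
With n₃ = 3, and the known step contributing 2×(-0.28) V, the unknown satisfies 1·E° = 3×(+0.42) − 2×(-0.28) = +1.820.
E° = +1.820 / 1 = +1.820 V.

+1.820 V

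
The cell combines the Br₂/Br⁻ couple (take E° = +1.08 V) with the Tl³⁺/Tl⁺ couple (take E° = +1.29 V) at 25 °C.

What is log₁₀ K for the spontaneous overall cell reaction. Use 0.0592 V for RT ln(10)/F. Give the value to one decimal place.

7.1

Cathode: Tl³⁺/Tl⁺; anode: Br₂/Br⁻. E°cell = +0.21 V, n = 2.
log K = nE°cell / 0.0592 = (2)(+0.21) / 0.0592 = 7.1.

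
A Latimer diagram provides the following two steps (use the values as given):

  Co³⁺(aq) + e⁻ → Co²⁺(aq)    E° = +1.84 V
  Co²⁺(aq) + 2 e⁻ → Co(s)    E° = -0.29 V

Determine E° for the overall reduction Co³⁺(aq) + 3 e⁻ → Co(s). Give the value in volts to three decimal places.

Since ΔG° = −nFE° is additive over sequential reductions, n₃E°₃ = n₁E°₁ + n₂E°₂.
E°₃ = (1×+1.84 + 2×-0.29) / 3 = (+1.260) / 3 = +0.420 V.

+0.420 V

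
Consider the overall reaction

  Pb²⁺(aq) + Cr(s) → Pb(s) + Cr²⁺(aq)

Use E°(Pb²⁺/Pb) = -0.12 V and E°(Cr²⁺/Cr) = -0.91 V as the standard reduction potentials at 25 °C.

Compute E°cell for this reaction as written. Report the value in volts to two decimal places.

The Pb²⁺/Pb couple has the higher reduction potential, so it is the cathode; Cr²⁺/Cr is oxidised at the anode.
E°cell = E°(cathode) − E°(anode) = (-0.12) − (-0.91) = +0.79 V.

+0.79 V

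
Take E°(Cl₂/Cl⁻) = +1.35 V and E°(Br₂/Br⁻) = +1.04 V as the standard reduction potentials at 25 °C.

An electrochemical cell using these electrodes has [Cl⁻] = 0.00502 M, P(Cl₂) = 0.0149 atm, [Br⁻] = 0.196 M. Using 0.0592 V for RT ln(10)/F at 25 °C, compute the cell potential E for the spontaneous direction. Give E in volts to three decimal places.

Cl₂/Cl⁻ is the cathode (higher E°), Br₂/Br⁻ the anode: E°cell = +1.35 − (+1.04) = +0.31 V, n = 2.
Overall: Cl₂(g) + 2 Br⁻(aq) → 2 Cl⁻(aq) + Br₂(l)
Q = [Cl⁻]^2 / (P(Cl₂)·[Br⁻]^2); log Q = -1.356.
E = E° − (0.0592/n) log Q = +0.31 − (0.0592/2)(-1.356) = +0.350 V.

+0.350 V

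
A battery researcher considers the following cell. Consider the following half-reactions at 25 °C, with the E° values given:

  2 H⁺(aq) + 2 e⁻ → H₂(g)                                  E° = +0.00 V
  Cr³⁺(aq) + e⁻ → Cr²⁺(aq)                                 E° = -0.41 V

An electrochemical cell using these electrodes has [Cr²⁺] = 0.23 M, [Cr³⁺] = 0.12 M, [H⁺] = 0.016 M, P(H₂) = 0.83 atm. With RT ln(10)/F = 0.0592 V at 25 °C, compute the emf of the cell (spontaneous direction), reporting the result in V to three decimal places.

+0.323 V

H⁺/H₂ is the cathode (higher E°), Cr³⁺/Cr²⁺ the anode: E°cell = +0.00 − (-0.41) = +0.41 V, n = 2.
Overall: 2 H⁺(aq) + 2 Cr²⁺(aq) → H₂(g) + 2 Cr³⁺(aq)
Q = P(H₂)·[Cr³⁺]^2 / ([H⁺]^2·[Cr²⁺]^2); log Q = 2.946.
E = E° − (0.0592/n) log Q = +0.41 − (0.0592/2)(2.946) = +0.323 V.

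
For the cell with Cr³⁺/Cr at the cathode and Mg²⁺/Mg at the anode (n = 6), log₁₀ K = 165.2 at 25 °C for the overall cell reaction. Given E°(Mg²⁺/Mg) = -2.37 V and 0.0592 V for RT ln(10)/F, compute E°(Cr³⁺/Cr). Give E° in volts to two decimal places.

E°cell = (0.0592/n)·log K = (0.0592/6)(165.2) = +1.630 V.
Since Cr³⁺/Cr is the cathode and Mg²⁺/Mg the anode, E°cell = E°(Cr³⁺/Cr) − E°(Mg²⁺/Mg).
So E°(Cr³⁺/Cr) = E°cell + E°(Mg²⁺/Mg) = +1.630 + (-2.37) = -0.74 V.

-0.74 V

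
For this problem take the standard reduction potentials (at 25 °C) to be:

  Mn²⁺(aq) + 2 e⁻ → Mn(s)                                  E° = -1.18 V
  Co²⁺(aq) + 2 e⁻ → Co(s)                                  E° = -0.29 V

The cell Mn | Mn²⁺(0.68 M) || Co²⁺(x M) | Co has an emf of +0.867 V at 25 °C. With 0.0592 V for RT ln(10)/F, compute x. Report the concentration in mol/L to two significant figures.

Co²⁺/Co is the cathode, Mn²⁺/Mn the anode: E°cell = +0.89 V, n = 2.
Overall reaction: Co²⁺(aq) + Mn(s) → Co(s) + Mn²⁺(aq); Q = [Mn²⁺]^1/[Co²⁺]^1.
From E = E° − (0.0592/n) log Q: log Q = (E° − E)·n/0.0592 = (+0.89 − (+0.867))·2/0.0592 = 0.7770.
So 1·log[Co²⁺] = 1·log(0.68) − log Q = -0.1675 − (0.7770) = -0.9445; [Co²⁺] = 10^(-0.9445) ≈ 0.11 M.

0.11 M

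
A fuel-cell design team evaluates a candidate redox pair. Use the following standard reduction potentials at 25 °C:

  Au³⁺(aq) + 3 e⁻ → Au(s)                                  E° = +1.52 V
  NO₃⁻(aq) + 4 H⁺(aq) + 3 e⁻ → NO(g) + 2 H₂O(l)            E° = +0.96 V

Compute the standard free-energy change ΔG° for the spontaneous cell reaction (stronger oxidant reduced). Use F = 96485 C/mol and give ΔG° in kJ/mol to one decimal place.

-162.1 kJ/mol

Au³⁺/Au (E° = +1.52 V) is the cathode; NO₃⁻/NO (E° = +0.96 V) is the anode, so E°cell = +0.56 V.
Balancing electrons gives n = 3 (lcm of 3 and 3).
ΔG° = −nFE° = −(3)(96485)(+0.56) = -162,095 J = -162.1 kJ/mol.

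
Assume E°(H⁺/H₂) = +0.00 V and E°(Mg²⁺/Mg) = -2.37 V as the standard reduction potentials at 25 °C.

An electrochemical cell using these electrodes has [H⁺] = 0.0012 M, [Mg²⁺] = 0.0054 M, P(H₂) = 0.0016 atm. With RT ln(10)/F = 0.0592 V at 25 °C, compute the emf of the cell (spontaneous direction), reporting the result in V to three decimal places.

H⁺/H₂ is the cathode (higher E°), Mg²⁺/Mg the anode: E°cell = +0.00 − (-2.37) = +2.37 V, n = 2.
Overall: 2 H⁺(aq) + Mg(s) → H₂(g) + Mg²⁺(aq)
Q = P(H₂)·[Mg²⁺] / ([H⁺]^2); log Q = 0.778.
E = E° − (0.0592/n) log Q = +2.37 − (0.0592/2)(0.778) = +2.347 V.

+2.347 V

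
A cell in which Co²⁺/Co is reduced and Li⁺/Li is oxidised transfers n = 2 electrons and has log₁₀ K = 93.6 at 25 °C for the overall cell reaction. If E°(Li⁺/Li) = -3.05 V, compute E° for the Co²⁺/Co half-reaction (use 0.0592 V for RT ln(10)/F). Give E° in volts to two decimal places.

-0.28 V

E°cell = (0.0592/n)·log K = (0.0592/2)(93.6) = +2.771 V.
Since Co²⁺/Co is the cathode and Li⁺/Li the anode, E°cell = E°(Co²⁺/Co) − E°(Li⁺/Li).
So E°(Co²⁺/Co) = E°cell + E°(Li⁺/Li) = +2.771 + (-3.05) = -0.28 V.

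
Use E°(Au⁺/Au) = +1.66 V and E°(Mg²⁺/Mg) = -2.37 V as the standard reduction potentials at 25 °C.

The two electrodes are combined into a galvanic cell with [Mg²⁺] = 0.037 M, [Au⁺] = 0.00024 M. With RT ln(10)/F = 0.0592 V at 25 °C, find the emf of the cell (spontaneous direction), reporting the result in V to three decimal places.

+3.858 V

Au⁺/Au is the cathode (higher E°), Mg²⁺/Mg the anode: E°cell = +1.66 − (-2.37) = +4.03 V, n = 2.
Overall: 2 Au⁺(aq) + Mg(s) → 2 Au(s) + Mg²⁺(aq)
Q = [Mg²⁺] / ([Au⁺]^2); log Q = 5.808.
E = E° − (0.0592/n) log Q = +4.03 − (0.0592/2)(5.808) = +3.858 V.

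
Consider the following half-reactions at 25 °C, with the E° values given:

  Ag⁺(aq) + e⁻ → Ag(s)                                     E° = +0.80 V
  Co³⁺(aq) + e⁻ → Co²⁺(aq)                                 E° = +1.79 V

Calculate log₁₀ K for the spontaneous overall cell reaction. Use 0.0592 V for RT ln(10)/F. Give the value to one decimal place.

16.7

Cathode: Co³⁺/Co²⁺; anode: Ag⁺/Ag. E°cell = +0.99 V, n = 1.
log K = nE°cell / 0.0592 = (1)(+0.99) / 0.0592 = 16.7.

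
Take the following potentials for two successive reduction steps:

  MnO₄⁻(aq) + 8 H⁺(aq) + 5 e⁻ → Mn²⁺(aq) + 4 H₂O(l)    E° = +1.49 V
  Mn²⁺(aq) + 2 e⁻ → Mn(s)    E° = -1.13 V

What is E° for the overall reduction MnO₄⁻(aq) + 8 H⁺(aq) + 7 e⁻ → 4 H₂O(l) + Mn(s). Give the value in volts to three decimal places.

Adding the free-energy changes (−nFE°) of the two steps gives −n₃FE°₃ = −n₁FE°₁ − n₂FE°₂.
E°₃ = (5×+1.49 + 2×-1.13) / 7 = (+5.190) / 7 = +0.741 V.

+0.741 V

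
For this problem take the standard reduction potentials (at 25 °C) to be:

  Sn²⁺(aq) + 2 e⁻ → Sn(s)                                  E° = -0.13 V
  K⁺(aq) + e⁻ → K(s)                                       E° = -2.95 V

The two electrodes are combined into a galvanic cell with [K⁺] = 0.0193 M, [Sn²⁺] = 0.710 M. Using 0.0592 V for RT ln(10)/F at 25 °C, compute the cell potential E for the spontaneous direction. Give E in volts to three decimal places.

+2.917 V

Sn²⁺/Sn is the cathode (higher E°), K⁺/K the anode: E°cell = -0.13 − (-2.95) = +2.82 V, n = 2.
Overall: Sn²⁺(aq) + 2 K(s) → Sn(s) + 2 K⁺(aq)
Q = [K⁺]^2 / ([Sn²⁺]); log Q = -3.280.
E = E° − (0.0592/n) log Q = +2.82 − (0.0592/2)(-3.280) = +2.917 V.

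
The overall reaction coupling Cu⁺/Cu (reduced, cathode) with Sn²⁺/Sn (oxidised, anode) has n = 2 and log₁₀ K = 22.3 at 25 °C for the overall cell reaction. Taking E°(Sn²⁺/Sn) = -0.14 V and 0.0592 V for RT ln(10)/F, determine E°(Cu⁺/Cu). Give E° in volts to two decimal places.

E°cell = (0.0592/n)·log K = (0.0592/2)(22.3) = +0.660 V.
Since Cu⁺/Cu is the cathode and Sn²⁺/Sn the anode, E°cell = E°(Cu⁺/Cu) − E°(Sn²⁺/Sn).
So E°(Cu⁺/Cu) = E°cell + E°(Sn²⁺/Sn) = +0.660 + (-0.14) = +0.52 V.

+0.52 V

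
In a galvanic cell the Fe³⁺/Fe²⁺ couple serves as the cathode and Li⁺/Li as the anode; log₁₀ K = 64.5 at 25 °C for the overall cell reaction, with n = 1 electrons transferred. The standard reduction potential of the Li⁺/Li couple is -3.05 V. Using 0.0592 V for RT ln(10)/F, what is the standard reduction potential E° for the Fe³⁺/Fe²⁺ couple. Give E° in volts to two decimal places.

E°cell = (0.0592/n)·log K = (0.0592/1)(64.5) = +3.818 V.
Since Fe³⁺/Fe²⁺ is the cathode and Li⁺/Li the anode, E°cell = E°(Fe³⁺/Fe²⁺) − E°(Li⁺/Li).
So E°(Fe³⁺/Fe²⁺) = E°cell + E°(Li⁺/Li) = +3.818 + (-3.05) = +0.77 V.

+0.77 V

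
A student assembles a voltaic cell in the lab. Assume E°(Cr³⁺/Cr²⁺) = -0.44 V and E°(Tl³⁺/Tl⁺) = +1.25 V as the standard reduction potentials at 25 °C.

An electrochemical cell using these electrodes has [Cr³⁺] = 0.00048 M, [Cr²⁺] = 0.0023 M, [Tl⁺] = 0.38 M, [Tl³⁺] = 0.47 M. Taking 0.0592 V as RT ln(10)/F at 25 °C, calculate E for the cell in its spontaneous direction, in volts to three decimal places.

Tl³⁺/Tl⁺ is the cathode (higher E°), Cr³⁺/Cr²⁺ the anode: E°cell = +1.25 − (-0.44) = +1.69 V, n = 2.
Overall: Tl³⁺(aq) + 2 Cr²⁺(aq) → Tl⁺(aq) + 2 Cr³⁺(aq)
Q = [Tl⁺]·[Cr³⁺]^2 / ([Tl³⁺]·[Cr²⁺]^2); log Q = -1.453.
E = E° − (0.0592/n) log Q = +1.69 − (0.0592/2)(-1.453) = +1.733 V.

+1.733 V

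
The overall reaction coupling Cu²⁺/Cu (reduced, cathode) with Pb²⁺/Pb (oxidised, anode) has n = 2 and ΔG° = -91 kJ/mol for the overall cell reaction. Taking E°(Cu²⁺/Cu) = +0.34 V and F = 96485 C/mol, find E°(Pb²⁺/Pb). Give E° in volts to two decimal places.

E°cell = −ΔG°/(nF) = −(-91×10³)/((2)(96485)) = +0.472 V.
Since Cu²⁺/Cu is the cathode and Pb²⁺/Pb the anode, E°cell = E°(Cu²⁺/Cu) − E°(Pb²⁺/Pb).
So E°(Pb²⁺/Pb) = E°(Cu²⁺/Cu) − E°cell = (+0.34) − (+0.472) = -0.13 V.

-0.13 V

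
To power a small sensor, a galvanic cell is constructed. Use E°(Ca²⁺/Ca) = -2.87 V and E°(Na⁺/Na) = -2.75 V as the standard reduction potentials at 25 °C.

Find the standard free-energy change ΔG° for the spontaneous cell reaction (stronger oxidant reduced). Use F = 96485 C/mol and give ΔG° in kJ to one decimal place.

Na⁺/Na (E° = -2.75 V) is the cathode; Ca²⁺/Ca (E° = -2.87 V) is the anode, so E°cell = +0.12 V.
Balancing electrons gives n = 2 (lcm of 1 and 2).
ΔG° = −nFE° = −(2)(96485)(+0.12) = -23,156 J = -23.2 kJ.

-23.2 kJ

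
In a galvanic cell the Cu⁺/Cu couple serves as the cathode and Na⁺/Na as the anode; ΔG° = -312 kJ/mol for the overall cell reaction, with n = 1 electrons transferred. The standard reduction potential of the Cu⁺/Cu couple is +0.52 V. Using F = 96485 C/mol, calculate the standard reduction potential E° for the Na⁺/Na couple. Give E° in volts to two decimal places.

-2.71 V

E°cell = −ΔG°/(nF) = −(-312×10³)/((1)(96485)) = +3.234 V.
Since Cu⁺/Cu is the cathode and Na⁺/Na the anode, E°cell = E°(Cu⁺/Cu) − E°(Na⁺/Na).
So E°(Na⁺/Na) = E°(Cu⁺/Cu) − E°cell = (+0.52) − (+3.234) = -2.71 V.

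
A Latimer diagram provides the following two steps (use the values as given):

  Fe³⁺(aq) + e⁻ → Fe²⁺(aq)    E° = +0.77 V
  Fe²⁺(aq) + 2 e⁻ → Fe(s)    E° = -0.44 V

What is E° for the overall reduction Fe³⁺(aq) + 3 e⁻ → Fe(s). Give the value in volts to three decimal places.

-0.037 V

Since ΔG° = −nFE° is additive over sequential reductions, n₃E°₃ = n₁E°₁ + n₂E°₂.
E°₃ = (1×+0.77 + 2×-0.44) / 3 = (-0.110) / 3 = -0.037 V.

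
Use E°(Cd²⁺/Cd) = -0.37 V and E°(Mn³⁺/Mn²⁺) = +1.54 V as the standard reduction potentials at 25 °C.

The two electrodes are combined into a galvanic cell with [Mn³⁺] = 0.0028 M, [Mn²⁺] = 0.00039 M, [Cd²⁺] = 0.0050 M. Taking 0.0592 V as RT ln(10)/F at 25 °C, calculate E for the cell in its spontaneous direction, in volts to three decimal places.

Mn³⁺/Mn²⁺ is the cathode (higher E°), Cd²⁺/Cd the anode: E°cell = +1.54 − (-0.37) = +1.91 V, n = 2.
Overall: 2 Mn³⁺(aq) + Cd(s) → 2 Mn²⁺(aq) + Cd²⁺(aq)
Q = [Mn²⁺]^2·[Cd²⁺] / ([Mn³⁺]^2); log Q = -4.013.
E = E° − (0.0592/n) log Q = +1.91 − (0.0592/2)(-4.013) = +2.029 V.

+2.029 V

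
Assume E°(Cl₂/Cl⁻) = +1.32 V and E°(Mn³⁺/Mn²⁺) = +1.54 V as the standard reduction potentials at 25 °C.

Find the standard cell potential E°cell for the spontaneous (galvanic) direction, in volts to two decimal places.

The Mn³⁺/Mn²⁺ couple has the higher reduction potential, so it is the cathode; Cl₂/Cl⁻ is oxidised at the anode.
E°cell = E°(cathode) − E°(anode) = (+1.54) − (+1.32) = +0.22 V.
Since E°cell > 0, the reaction is spontaneous under standard conditions.

+0.22 V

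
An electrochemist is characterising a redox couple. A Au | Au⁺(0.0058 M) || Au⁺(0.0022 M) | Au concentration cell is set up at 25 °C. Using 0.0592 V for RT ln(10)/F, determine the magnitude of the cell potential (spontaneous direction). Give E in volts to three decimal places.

+0.025 V

For a concentration cell E°cell = 0. The 0.0058 M side is the cathode (reduction is favoured where [Au⁺] is higher).
With n = 1, E = −(0.0592/1) log([Au⁺]ₐₙ/[Au⁺]꜀ₐₜ) = −(0.0592/1) log(0.0022/0.0058) = −(0.0592/1)(-0.421) = +0.025 V.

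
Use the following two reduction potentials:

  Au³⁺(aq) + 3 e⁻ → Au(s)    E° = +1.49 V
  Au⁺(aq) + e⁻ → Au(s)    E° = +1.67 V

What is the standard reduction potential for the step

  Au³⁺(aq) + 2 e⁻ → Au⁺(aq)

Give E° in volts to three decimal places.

Sequential free energies add, so n₃E°₃ = n₁E°₁ + n₂E°₂.
With n₃ = 3, and the known step contributing 1×(+1.67) V, the unknown satisfies 2·E° = 3×(+1.49) − 1×(+1.67) = +2.800.
E° = +2.800 / 2 = +1.400 V.

+1.400 V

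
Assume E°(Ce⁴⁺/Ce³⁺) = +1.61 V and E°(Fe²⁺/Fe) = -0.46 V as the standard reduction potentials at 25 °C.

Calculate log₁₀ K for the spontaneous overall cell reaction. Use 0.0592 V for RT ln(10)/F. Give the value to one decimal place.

Cathode: Ce⁴⁺/Ce³⁺; anode: Fe²⁺/Fe. E°cell = +2.07 V, n = 2.
log K = nE°cell / 0.0592 = (2)(+2.07) / 0.0592 = 69.9.

69.9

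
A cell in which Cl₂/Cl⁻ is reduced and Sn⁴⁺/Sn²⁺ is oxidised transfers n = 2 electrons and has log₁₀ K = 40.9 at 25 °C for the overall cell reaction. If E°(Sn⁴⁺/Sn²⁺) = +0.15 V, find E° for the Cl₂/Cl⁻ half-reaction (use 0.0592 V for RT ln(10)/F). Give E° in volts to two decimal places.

E°cell = (0.0592/n)·log K = (0.0592/2)(40.9) = +1.211 V.
Since Cl₂/Cl⁻ is the cathode and Sn⁴⁺/Sn²⁺ the anode, E°cell = E°(Cl₂/Cl⁻) − E°(Sn⁴⁺/Sn²⁺).
So E°(Cl₂/Cl⁻) = E°cell + E°(Sn⁴⁺/Sn²⁺) = +1.211 + (+0.15) = +1.36 V.

+1.36 V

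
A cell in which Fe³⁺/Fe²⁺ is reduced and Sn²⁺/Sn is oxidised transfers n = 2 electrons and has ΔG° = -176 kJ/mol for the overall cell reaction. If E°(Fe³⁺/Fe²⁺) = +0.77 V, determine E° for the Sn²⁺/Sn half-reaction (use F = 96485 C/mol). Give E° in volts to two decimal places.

E°cell = −ΔG°/(nF) = −(-176×10³)/((2)(96485)) = +0.912 V.
Since Fe³⁺/Fe²⁺ is the cathode and Sn²⁺/Sn the anode, E°cell = E°(Fe³⁺/Fe²⁺) − E°(Sn²⁺/Sn).
So E°(Sn²⁺/Sn) = E°(Fe³⁺/Fe²⁺) − E°cell = (+0.77) − (+0.912) = -0.14 V.

-0.14 V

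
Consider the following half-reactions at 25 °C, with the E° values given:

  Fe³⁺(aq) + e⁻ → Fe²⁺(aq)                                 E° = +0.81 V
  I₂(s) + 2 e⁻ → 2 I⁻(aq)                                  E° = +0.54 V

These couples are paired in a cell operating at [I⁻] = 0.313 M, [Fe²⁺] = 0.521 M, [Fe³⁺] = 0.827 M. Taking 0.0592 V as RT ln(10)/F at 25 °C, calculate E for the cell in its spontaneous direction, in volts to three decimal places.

+0.252 V

Fe³⁺/Fe²⁺ is the cathode (higher E°), I₂/I⁻ the anode: E°cell = +0.81 − (+0.54) = +0.27 V, n = 2.
Overall: 2 Fe³⁺(aq) + 2 I⁻(aq) → 2 Fe²⁺(aq) + I₂(s)
Q = [Fe²⁺]^2 / ([Fe³⁺]^2·[I⁻]^2); log Q = 0.608.
E = E° − (0.0592/n) log Q = +0.27 − (0.0592/2)(0.608) = +0.252 V.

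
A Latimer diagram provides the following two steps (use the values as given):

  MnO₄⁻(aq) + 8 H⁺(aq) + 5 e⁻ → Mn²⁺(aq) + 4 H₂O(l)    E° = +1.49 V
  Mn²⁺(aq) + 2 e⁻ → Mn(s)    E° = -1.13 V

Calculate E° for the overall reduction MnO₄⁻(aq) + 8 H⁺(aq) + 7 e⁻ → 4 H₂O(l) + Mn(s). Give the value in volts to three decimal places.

+0.741 V

Standard free energies of sequential steps add: ΔG°₃ = ΔG°₁ + ΔG°₂, so n₃E°₃ = n₁E°₁ + n₂E°₂.
E°₃ = (5×+1.49 + 2×-1.13) / 7 = (+5.190) / 7 = +0.741 V.
Simply averaging or adding the two E° values would be wrong; the electron-weighted sum is required.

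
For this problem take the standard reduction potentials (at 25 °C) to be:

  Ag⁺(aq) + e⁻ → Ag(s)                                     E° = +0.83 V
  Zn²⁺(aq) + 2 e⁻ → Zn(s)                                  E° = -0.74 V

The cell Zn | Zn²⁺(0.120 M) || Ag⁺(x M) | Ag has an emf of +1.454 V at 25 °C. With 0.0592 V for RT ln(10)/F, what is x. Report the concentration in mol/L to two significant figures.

0.0038 M

Ag⁺/Ag is the cathode, Zn²⁺/Zn the anode: E°cell = +1.57 V, n = 2.
Overall reaction: 2 Ag⁺(aq) + Zn(s) → 2 Ag(s) + Zn²⁺(aq); Q = [Zn²⁺]^1/[Ag⁺]^2.
From E = E° − (0.0592/n) log Q: log Q = (E° − E)·n/0.0592 = (+1.57 − (+1.454))·2/0.0592 = 3.9189.
So 2·log[Ag⁺] = 1·log(0.12) − log Q = -0.9208 − (3.9189) = -4.8397; log[Ag⁺] = -4.8397 / 2 = -2.4198; [Ag⁺] = 10^(-2.4198) ≈ 0.0038 M.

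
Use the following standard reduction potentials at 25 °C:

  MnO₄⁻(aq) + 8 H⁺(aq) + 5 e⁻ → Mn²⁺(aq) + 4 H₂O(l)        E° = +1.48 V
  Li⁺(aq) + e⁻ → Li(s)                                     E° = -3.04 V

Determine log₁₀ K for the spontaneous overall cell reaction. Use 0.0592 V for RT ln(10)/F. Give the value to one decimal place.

Cathode: MnO₄⁻/Mn²⁺; anode: Li⁺/Li. E°cell = +4.52 V, n = 5.
log K = nE°cell / 0.0592 = (5)(+4.52) / 0.0592 = 381.8.

381.8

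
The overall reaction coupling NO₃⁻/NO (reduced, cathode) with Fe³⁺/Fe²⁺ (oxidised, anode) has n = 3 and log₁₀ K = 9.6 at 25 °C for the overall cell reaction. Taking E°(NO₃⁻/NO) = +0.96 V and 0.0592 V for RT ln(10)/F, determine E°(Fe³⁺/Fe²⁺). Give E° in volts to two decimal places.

E°cell = (0.0592/n)·log K = (0.0592/3)(9.6) = +0.189 V.
Since NO₃⁻/NO is the cathode and Fe³⁺/Fe²⁺ the anode, E°cell = E°(NO₃⁻/NO) − E°(Fe³⁺/Fe²⁺).
So E°(Fe³⁺/Fe²⁺) = E°(NO₃⁻/NO) − E°cell = (+0.96) − (+0.189) = +0.77 V.

+0.77 V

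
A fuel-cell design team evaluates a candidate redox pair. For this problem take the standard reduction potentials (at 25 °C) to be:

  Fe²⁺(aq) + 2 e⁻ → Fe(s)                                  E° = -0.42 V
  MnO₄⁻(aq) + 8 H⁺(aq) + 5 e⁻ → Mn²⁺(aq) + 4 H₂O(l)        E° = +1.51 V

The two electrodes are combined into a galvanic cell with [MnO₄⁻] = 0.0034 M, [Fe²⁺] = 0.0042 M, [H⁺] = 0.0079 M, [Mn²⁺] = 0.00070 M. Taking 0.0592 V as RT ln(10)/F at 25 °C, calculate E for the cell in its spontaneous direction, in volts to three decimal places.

+1.809 V

MnO₄⁻/Mn²⁺ is the cathode (higher E°), Fe²⁺/Fe the anode: E°cell = +1.51 − (-0.42) = +1.93 V, n = 10.
Overall: 2 MnO₄⁻(aq) + 16 H⁺(aq) + 5 Fe(s) → 2 Mn²⁺(aq) + 8 H₂O(l) + 5 Fe²⁺(aq)
Q = [Mn²⁺]^2·[Fe²⁺]^5 / ([MnO₄⁻]^2·[H⁺]^16); log Q = 20.381.
E = E° − (0.0592/n) log Q = +1.93 − (0.0592/10)(20.381) = +1.809 V.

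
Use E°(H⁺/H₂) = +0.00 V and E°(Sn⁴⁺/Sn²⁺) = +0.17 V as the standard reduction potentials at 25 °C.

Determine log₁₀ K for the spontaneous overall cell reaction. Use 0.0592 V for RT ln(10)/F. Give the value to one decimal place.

5.7

Cathode: Sn⁴⁺/Sn²⁺; anode: H⁺/H₂. E°cell = +0.17 V, n = 2.
log K = nE°cell / 0.0592 = (2)(+0.17) / 0.0592 = 5.7.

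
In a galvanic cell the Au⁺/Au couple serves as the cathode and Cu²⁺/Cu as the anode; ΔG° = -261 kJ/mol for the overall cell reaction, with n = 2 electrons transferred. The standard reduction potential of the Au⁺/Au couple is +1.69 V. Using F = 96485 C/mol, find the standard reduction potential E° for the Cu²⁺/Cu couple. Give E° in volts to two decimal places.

+0.34 V

E°cell = −ΔG°/(nF) = −(-261×10³)/((2)(96485)) = +1.353 V.
Since Au⁺/Au is the cathode and Cu²⁺/Cu the anode, E°cell = E°(Au⁺/Au) − E°(Cu²⁺/Cu).
So E°(Cu²⁺/Cu) = E°(Au⁺/Au) − E°cell = (+1.69) − (+1.353) = +0.34 V.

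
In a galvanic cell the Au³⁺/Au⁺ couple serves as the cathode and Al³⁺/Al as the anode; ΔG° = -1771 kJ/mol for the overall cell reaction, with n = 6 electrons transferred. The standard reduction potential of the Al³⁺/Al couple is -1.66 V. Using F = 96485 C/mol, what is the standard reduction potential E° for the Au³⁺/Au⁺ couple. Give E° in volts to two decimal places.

E°cell = −ΔG°/(nF) = −(-1771×10³)/((6)(96485)) = +3.059 V.
Since Au³⁺/Au⁺ is the cathode and Al³⁺/Al the anode, E°cell = E°(Au³⁺/Au⁺) − E°(Al³⁺/Al).
So E°(Au³⁺/Au⁺) = E°cell + E°(Al³⁺/Al) = +3.059 + (-1.66) = +1.40 V.

+1.40 V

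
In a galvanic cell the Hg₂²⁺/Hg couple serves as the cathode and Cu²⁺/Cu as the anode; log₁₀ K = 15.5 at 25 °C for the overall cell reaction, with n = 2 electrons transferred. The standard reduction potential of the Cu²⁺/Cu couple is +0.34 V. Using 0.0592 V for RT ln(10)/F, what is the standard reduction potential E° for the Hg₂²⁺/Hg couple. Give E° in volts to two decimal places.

+0.80 V

E°cell = (0.0592/n)·log K = (0.0592/2)(15.5) = +0.459 V.
Since Hg₂²⁺/Hg is the cathode and Cu²⁺/Cu the anode, E°cell = E°(Hg₂²⁺/Hg) − E°(Cu²⁺/Cu).
So E°(Hg₂²⁺/Hg) = E°cell + E°(Cu²⁺/Cu) = +0.459 + (+0.34) = +0.80 V.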